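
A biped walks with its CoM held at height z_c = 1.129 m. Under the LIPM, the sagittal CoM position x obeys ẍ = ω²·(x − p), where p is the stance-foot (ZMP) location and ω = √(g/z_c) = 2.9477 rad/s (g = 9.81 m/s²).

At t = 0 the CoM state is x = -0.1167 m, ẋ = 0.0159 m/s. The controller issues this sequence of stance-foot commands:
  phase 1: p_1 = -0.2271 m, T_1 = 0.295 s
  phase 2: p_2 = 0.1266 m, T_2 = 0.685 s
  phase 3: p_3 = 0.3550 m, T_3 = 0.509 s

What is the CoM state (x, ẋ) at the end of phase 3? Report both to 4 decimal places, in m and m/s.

phase 1: p=-0.2271, T=0.295, ωT=0.869572, cosh=1.402510, sinh=0.983379; start (x,ẋ)=(-0.116700, 0.015900) → end (x,ẋ)=(-0.066959, 0.342317)
phase 2: p=0.1266, T=0.685, ωT=2.019175, cosh=3.832435, sinh=3.699670; start (x,ẋ)=(-0.066959, 0.342317) → end (x,ẋ)=(-0.185557, -0.798949)
phase 3: p=0.3550, T=0.509, ωT=1.500379, cosh=2.353217, sinh=2.130172; start (x,ẋ)=(-0.185557, -0.798949) → end (x,ẋ)=(-1.494413, -5.274317)

x = -1.4944, ẋ = -5.2743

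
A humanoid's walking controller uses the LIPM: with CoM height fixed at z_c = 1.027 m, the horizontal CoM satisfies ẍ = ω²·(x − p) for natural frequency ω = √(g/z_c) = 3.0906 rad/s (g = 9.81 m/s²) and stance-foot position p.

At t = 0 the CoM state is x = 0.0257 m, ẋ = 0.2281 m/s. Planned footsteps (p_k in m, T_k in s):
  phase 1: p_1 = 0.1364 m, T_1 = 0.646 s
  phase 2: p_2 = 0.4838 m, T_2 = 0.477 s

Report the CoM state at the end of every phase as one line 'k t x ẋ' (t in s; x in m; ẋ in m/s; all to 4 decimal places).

1 0.6460 -0.0120 -0.3811
2 1.1230 -0.9108 -4.0465

phase 1: p=0.1364, T=0.646, ωT=1.996528, cosh=3.749624, sinh=3.613818; start (x,ẋ)=(0.025700, 0.228100) → end (x,ẋ)=(-0.011968, -0.381104)
phase 2: p=0.4838, T=0.477, ωT=1.474216, cosh=2.298285, sinh=2.069326; start (x,ẋ)=(-0.011968, -0.381104) → end (x,ẋ)=(-0.910785, -4.046548)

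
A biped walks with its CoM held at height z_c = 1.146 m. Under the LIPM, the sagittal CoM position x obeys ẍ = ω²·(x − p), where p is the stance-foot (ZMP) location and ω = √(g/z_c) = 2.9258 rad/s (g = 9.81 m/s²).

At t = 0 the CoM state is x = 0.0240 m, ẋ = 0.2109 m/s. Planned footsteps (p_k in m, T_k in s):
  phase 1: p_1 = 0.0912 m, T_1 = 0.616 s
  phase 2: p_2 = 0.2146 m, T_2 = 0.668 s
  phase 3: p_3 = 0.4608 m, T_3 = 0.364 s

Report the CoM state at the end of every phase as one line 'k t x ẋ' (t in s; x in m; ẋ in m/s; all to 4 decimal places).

phase 1: p=0.0912, T=0.616, ωT=1.802293, cosh=3.114227, sinh=2.949307; start (x,ẋ)=(0.024000, 0.210900) → end (x,ẋ)=(0.094518, 0.076916)
phase 2: p=0.2146, T=0.668, ωT=1.954434, cosh=3.600785, sinh=3.459140; start (x,ẋ)=(0.094518, 0.076916) → end (x,ẋ)=(-0.126851, -0.938358)
phase 3: p=0.4608, T=0.364, ωT=1.064991, cosh=1.622772, sinh=1.278041; start (x,ẋ)=(-0.126851, -0.938358) → end (x,ẋ)=(-0.902715, -3.720140)

1 0.6160 0.0945 0.0769
2 1.2840 -0.1269 -0.9384
3 1.6480 -0.9027 -3.7201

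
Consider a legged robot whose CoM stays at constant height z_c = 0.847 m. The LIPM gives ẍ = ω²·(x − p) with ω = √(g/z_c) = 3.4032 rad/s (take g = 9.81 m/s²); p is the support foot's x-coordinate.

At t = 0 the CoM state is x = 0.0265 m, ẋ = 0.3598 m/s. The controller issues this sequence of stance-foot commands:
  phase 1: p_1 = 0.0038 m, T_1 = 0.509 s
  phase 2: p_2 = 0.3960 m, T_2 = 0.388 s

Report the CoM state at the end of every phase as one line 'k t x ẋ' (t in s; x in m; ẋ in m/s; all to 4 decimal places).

phase 1: p=0.0038, T=0.509, ωT=1.732229, cosh=2.915065, sinh=2.738175; start (x,ẋ)=(0.026500, 0.359800) → end (x,ẋ)=(0.359463, 1.260372)
phase 2: p=0.3960, T=0.388, ωT=1.320442, cosh=2.006046, sinh=1.739029; start (x,ẋ)=(0.359463, 1.260372) → end (x,ẋ)=(0.966752, 2.312127)

1 0.5090 0.3595 1.2604
2 0.8970 0.9668 2.3121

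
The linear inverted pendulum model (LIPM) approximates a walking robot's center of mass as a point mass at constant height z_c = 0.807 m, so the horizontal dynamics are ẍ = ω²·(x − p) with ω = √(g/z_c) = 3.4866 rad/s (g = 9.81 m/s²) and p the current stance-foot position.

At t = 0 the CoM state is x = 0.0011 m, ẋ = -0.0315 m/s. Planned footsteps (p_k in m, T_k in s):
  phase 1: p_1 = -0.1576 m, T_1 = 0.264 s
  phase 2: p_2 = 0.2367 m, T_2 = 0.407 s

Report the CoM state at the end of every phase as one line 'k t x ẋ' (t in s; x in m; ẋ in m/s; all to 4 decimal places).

1 0.2640 0.0637 0.5385
2 0.6710 0.1587 0.0043

phase 1: p=-0.1576, T=0.264, ωT=0.920462, cosh=1.454393, sinh=1.056058; start (x,ẋ)=(0.001100, -0.031500) → end (x,ẋ)=(0.063671, 0.538528)
phase 2: p=0.2367, T=0.407, ωT=1.419046, cosh=2.187561, sinh=1.945616; start (x,ẋ)=(0.063671, 0.538528) → end (x,ẋ)=(0.158702, 0.004307)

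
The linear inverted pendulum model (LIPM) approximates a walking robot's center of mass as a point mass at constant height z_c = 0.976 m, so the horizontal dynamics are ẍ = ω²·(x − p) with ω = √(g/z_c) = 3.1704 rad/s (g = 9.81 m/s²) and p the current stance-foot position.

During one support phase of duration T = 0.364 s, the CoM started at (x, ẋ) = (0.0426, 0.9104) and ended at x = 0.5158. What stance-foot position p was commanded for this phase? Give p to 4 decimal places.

p = -0.0424

ωT = 3.1704·0.364 = 1.154026; cosh(ωT) = 1.743148, sinh(ωT) = 1.427784
x(T) = p + (x₀−p)·cosh(ωT) + (ẋ₀/ω)·sinh(ωT) ⇒ p·(1 − cosh) = x(T) − x₀·cosh − (ẋ₀/ω)·sinh
numerator   = 0.5158 − (0.0426)·1.743148 − (0.9104/3.1704)·1.427784 = 0.031545
denominator = 1 − 1.743148 = -0.743148
p = 0.031545 / -0.743148 = -0.0424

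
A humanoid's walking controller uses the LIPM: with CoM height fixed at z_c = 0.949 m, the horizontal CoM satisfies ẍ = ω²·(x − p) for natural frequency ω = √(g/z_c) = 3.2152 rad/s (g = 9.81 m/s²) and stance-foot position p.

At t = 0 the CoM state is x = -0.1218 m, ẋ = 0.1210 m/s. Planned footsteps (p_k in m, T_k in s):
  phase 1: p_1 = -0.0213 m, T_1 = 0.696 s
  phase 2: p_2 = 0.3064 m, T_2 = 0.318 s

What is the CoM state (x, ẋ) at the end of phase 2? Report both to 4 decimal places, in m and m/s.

phase 1: p=-0.0213, T=0.696, ωT=2.237779, cosh=4.739594, sinh=4.632899; start (x,ẋ)=(-0.121800, 0.121000) → end (x,ẋ)=(-0.323276, -0.923527)
phase 2: p=0.3064, T=0.318, ωT=1.022434, cosh=1.569835, sinh=1.210117; start (x,ẋ)=(-0.323276, -0.923527) → end (x,ẋ)=(-1.029679, -3.899707)

x = -1.0297, ẋ = -3.8997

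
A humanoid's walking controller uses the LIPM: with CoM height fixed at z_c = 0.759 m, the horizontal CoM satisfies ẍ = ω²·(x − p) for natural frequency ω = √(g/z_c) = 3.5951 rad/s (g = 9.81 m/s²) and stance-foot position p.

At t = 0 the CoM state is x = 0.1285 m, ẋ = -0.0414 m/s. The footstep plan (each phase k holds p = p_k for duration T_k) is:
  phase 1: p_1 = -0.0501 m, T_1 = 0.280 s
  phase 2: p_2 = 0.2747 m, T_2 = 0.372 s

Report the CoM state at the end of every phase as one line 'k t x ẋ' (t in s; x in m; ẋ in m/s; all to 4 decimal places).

phase 1: p=-0.0501, T=0.280, ωT=1.006628, cosh=1.550904, sinh=1.185455; start (x,ẋ)=(0.128500, -0.041400) → end (x,ẋ)=(0.213240, 0.696955)
phase 2: p=0.2747, T=0.372, ωT=1.337377, cosh=2.035787, sinh=1.773253; start (x,ẋ)=(0.213240, 0.696955) → end (x,ẋ)=(0.493348, 1.027044)

1 0.2800 0.2132 0.6970
2 0.6520 0.4933 1.0270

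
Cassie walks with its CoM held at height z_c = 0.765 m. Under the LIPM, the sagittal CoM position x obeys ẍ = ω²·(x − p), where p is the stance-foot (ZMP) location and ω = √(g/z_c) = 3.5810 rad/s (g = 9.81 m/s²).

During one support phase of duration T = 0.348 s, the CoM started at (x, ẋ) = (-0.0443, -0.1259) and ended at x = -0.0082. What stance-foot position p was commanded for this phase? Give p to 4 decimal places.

ωT = 3.5810·0.348 = 1.246188; cosh(ωT) = 1.882331, sinh(ωT) = 1.594732
x(T) = p + (x₀−p)·cosh(ωT) + (ẋ₀/ω)·sinh(ωT) ⇒ p·(1 − cosh) = x(T) − x₀·cosh − (ẋ₀/ω)·sinh
numerator   = -0.0082 − (-0.0443)·1.882331 − (-0.1259/3.5810)·1.594732 = 0.131254
denominator = 1 − 1.882331 = -0.882331
p = 0.131254 / -0.882331 = -0.1488

p = -0.1488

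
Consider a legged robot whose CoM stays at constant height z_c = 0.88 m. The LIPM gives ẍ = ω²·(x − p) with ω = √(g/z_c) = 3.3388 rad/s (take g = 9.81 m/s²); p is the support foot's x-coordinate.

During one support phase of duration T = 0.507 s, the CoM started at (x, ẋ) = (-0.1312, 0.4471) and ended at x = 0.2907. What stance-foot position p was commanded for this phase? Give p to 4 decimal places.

p = -0.1701

ωT = 3.3388·0.507 = 1.692772; cosh(ωT) = 2.809265, sinh(ωT) = 2.625257
x(T) = p + (x₀−p)·cosh(ωT) + (ẋ₀/ω)·sinh(ωT) ⇒ p·(1 − cosh) = x(T) − x₀·cosh − (ẋ₀/ω)·sinh
numerator   = 0.2907 − (-0.1312)·2.809265 − (0.4471/3.3388)·2.625257 = 0.307726
denominator = 1 − 2.809265 = -1.809265
p = 0.307726 / -1.809265 = -0.1701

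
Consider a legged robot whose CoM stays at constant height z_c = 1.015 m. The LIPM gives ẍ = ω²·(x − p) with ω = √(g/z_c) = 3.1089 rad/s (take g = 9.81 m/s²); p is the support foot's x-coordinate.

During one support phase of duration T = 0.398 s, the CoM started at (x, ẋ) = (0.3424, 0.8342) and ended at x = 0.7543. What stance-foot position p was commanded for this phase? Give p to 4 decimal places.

ωT = 3.1089·0.398 = 1.237342; cosh(ωT) = 1.868298, sinh(ωT) = 1.578143
x(T) = p + (x₀−p)·cosh(ωT) + (ẋ₀/ω)·sinh(ωT) ⇒ p·(1 − cosh) = x(T) − x₀·cosh − (ẋ₀/ω)·sinh
numerator   = 0.7543 − (0.3424)·1.868298 − (0.8342/3.1089)·1.578143 = -0.308863
denominator = 1 − 1.868298 = -0.868298
p = -0.308863 / -0.868298 = 0.3557

p = 0.3557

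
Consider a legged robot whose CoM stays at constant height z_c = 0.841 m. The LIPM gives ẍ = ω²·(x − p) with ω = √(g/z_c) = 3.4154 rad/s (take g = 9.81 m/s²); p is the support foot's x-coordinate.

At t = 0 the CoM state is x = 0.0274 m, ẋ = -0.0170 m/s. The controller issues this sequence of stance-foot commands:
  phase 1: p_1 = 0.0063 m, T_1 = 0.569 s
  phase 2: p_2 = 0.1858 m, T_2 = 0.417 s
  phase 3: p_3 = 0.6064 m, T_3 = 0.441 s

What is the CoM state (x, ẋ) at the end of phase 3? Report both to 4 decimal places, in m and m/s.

phase 1: p=0.0063, T=0.569, ωT=1.943363, cosh=3.562706, sinh=3.419484; start (x,ẋ)=(0.027400, -0.017000) → end (x,ẋ)=(0.064453, 0.185859)
phase 2: p=0.1858, T=0.417, ωT=1.424222, cosh=2.197660, sinh=1.956964; start (x,ẋ)=(0.064453, 0.185859) → end (x,ẋ)=(0.025614, -0.402608)
phase 3: p=0.6064, T=0.441, ωT=1.506191, cosh=2.365638, sinh=2.143885; start (x,ẋ)=(0.025614, -0.402608) → end (x,ẋ)=(-1.020251, -5.205070)

x = -1.0203, ẋ = -5.2051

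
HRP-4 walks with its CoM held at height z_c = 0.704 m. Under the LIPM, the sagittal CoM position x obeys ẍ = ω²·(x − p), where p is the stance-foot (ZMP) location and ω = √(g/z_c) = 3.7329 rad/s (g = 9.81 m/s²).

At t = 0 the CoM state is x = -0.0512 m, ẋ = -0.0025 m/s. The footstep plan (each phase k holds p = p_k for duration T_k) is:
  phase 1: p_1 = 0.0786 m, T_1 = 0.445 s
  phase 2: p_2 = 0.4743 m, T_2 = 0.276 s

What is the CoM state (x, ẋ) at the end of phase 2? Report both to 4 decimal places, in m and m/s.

phase 1: p=0.0786, T=0.445, ωT=1.661140, cosh=2.727617, sinh=2.537695; start (x,ẋ)=(-0.051200, -0.002500) → end (x,ẋ)=(-0.277144, -1.236410)
phase 2: p=0.4743, T=0.276, ωT=1.030280, cosh=1.579379, sinh=1.222472; start (x,ẋ)=(-0.277144, -1.236410) → end (x,ẋ)=(-1.117422, -5.381875)

x = -1.1174, ẋ = -5.3819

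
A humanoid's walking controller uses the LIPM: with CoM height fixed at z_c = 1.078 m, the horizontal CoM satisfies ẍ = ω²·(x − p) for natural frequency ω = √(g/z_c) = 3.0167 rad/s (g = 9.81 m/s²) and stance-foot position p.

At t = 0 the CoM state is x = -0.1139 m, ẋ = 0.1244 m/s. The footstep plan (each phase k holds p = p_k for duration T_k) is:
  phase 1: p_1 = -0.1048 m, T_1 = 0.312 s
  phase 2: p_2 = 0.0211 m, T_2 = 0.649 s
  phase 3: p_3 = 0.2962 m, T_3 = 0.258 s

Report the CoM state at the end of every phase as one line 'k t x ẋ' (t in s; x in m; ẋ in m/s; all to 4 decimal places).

1 0.3120 -0.0734 0.1539
2 0.9610 -0.1434 -0.4341
3 1.2190 -0.4070 -1.7118

phase 1: p=-0.1048, T=0.312, ωT=0.941210, cosh=1.476619, sinh=1.086463; start (x,ẋ)=(-0.113900, 0.124400) → end (x,ẋ)=(-0.073435, 0.153866)
phase 2: p=0.0211, T=0.649, ωT=1.957838, cosh=3.612580, sinh=3.471417; start (x,ẋ)=(-0.073435, 0.153866) → end (x,ẋ)=(-0.143355, -0.434135)
phase 3: p=0.2962, T=0.258, ωT=0.778309, cosh=1.318484, sinh=0.859302; start (x,ẋ)=(-0.143355, -0.434135) → end (x,ẋ)=(-0.407009, -1.711840)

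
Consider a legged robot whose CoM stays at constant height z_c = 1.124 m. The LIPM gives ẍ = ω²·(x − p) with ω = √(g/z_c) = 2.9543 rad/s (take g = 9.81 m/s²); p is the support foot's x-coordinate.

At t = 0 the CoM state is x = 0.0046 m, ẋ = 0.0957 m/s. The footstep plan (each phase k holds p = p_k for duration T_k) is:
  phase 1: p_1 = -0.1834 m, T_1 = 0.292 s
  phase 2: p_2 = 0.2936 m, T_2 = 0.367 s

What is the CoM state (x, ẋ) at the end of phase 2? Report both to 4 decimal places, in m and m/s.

phase 1: p=-0.1834, T=0.292, ωT=0.862656, cosh=1.395742, sinh=0.973702; start (x,ẋ)=(0.004600, 0.095700) → end (x,ẋ)=(0.110541, 0.674375)
phase 2: p=0.2936, T=0.367, ωT=1.084228, cosh=1.647660, sinh=1.309497; start (x,ẋ)=(0.110541, 0.674375) → end (x,ẋ)=(0.290899, 0.402950)

x = 0.2909, ẋ = 0.4030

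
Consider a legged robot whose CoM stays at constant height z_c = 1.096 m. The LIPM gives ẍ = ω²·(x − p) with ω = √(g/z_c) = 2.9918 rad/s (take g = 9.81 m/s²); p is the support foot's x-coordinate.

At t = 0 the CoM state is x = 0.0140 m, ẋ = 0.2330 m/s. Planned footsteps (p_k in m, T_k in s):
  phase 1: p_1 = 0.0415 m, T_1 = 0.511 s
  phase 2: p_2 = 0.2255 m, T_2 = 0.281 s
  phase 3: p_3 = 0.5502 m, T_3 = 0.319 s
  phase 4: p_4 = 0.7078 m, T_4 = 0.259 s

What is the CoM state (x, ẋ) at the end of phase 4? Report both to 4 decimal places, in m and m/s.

phase 1: p=0.0415, T=0.511, ωT=1.528810, cosh=2.414739, sinh=2.197945; start (x,ẋ)=(0.014000, 0.233000) → end (x,ẋ)=(0.146270, 0.381799)
phase 2: p=0.2255, T=0.281, ωT=0.840696, cosh=1.374695, sinh=0.943285; start (x,ẋ)=(0.146270, 0.381799) → end (x,ẋ)=(0.236960, 0.301260)
phase 3: p=0.5502, T=0.319, ωT=0.954384, cosh=1.491060, sinh=1.106011; start (x,ẋ)=(0.236960, 0.301260) → end (x,ẋ)=(0.194510, -0.587303)
phase 4: p=0.7078, T=0.259, ωT=0.774876, cosh=1.315542, sinh=0.854781; start (x,ẋ)=(0.194510, -0.587303) → end (x,ẋ)=(-0.135252, -2.085276)

x = -0.1353, ẋ = -2.0853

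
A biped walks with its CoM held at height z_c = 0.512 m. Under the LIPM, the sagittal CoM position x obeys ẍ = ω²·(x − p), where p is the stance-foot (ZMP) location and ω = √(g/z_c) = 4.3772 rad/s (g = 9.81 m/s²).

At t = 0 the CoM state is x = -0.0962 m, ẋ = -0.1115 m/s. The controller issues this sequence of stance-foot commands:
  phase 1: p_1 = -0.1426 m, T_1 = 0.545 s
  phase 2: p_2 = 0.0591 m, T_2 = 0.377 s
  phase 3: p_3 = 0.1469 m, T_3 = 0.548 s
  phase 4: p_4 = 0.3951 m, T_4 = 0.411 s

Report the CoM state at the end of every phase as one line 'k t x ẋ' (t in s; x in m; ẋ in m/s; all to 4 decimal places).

1 0.5450 -0.0256 0.4832
2 0.9220 0.1072 0.3747
3 1.4700 0.3941 1.1317
4 1.8810 1.1518 3.5004

phase 1: p=-0.1426, T=0.545, ωT=2.385574, cosh=5.478667, sinh=5.386631; start (x,ẋ)=(-0.096200, -0.111500) → end (x,ẋ)=(-0.025603, 0.483165)
phase 2: p=0.0591, T=0.377, ωT=1.650204, cosh=2.700027, sinh=2.508017; start (x,ẋ)=(-0.025603, 0.483165) → end (x,ẋ)=(0.107240, 0.374680)
phase 3: p=0.1469, T=0.548, ωT=2.398706, cosh=5.549876, sinh=5.459041; start (x,ẋ)=(0.107240, 0.374680) → end (x,ẋ)=(0.394075, 1.131736)
phase 4: p=0.3951, T=0.411, ωT=1.799029, cosh=3.104618, sinh=2.939159; start (x,ẋ)=(0.394075, 1.131736) → end (x,ẋ)=(1.151844, 3.500418)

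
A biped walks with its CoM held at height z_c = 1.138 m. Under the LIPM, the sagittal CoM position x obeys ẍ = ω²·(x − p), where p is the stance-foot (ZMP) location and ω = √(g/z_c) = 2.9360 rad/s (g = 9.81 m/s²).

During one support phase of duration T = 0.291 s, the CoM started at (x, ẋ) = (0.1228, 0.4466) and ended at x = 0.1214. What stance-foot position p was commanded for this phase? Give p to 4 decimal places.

p = 0.5039

ωT = 2.9360·0.291 = 0.854376; cosh(ωT) = 1.387728, sinh(ωT) = 0.962179
x(T) = p + (x₀−p)·cosh(ωT) + (ẋ₀/ω)·sinh(ωT) ⇒ p·(1 − cosh) = x(T) − x₀·cosh − (ẋ₀/ω)·sinh
numerator   = 0.1214 − (0.1228)·1.387728 − (0.4466/2.9360)·0.962179 = -0.195372
denominator = 1 − 1.387728 = -0.387728
p = -0.195372 / -0.387728 = 0.5039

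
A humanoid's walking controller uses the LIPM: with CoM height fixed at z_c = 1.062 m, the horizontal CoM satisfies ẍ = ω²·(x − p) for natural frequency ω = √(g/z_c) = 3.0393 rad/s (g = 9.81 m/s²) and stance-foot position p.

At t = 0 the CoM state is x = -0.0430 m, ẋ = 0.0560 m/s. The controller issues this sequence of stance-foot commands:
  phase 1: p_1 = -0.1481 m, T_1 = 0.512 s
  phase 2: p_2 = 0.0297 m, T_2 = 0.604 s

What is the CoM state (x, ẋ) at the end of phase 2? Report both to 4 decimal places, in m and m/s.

phase 1: p=-0.1481, T=0.512, ωT=1.556122, cosh=2.475677, sinh=2.264724; start (x,ẋ)=(-0.043000, 0.056000) → end (x,ẋ)=(0.153822, 0.862060)
phase 2: p=0.0297, T=0.604, ωT=1.835737, cosh=3.214625, sinh=3.055129; start (x,ẋ)=(0.153822, 0.862060) → end (x,ẋ)=(1.295254, 3.923726)

x = 1.2953, ẋ = 3.9237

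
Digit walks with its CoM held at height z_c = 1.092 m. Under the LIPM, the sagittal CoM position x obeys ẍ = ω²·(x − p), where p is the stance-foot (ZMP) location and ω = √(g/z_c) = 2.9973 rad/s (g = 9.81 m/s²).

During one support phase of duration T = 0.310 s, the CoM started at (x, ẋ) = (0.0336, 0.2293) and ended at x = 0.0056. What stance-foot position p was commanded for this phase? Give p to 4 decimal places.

ωT = 2.9973·0.310 = 0.929163; cosh(ωT) = 1.463636, sinh(ωT) = 1.068752
x(T) = p + (x₀−p)·cosh(ωT) + (ẋ₀/ω)·sinh(ωT) ⇒ p·(1 − cosh) = x(T) − x₀·cosh − (ẋ₀/ω)·sinh
numerator   = 0.0056 − (0.0336)·1.463636 − (0.2293/2.9973)·1.068752 = -0.125340
denominator = 1 − 1.463636 = -0.463636
p = -0.125340 / -0.463636 = 0.2703

p = 0.2703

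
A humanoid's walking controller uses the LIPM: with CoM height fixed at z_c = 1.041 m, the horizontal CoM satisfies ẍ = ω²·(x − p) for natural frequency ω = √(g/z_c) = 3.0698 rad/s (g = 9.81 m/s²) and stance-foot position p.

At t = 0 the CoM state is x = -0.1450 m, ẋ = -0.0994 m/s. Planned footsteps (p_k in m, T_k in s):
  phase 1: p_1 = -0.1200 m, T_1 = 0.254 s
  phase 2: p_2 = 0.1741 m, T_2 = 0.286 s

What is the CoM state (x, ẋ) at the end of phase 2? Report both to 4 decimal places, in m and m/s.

x = -0.3907, ẋ = -1.3628

phase 1: p=-0.1200, T=0.254, ωT=0.779729, cosh=1.319706, sinh=0.861176; start (x,ẋ)=(-0.145000, -0.099400) → end (x,ẋ)=(-0.180877, -0.197270)
phase 2: p=0.1741, T=0.286, ωT=0.877963, cosh=1.410811, sinh=0.995182; start (x,ẋ)=(-0.180877, -0.197270) → end (x,ẋ)=(-0.390658, -1.362770)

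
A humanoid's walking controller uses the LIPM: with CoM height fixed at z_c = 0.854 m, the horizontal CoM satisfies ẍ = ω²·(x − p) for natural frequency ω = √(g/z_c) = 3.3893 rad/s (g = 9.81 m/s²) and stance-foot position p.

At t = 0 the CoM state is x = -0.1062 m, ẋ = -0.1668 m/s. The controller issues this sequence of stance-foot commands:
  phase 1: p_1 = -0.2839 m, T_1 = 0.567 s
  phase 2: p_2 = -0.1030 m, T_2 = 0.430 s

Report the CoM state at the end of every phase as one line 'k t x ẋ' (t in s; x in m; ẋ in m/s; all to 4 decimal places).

1 0.5670 0.1717 1.4315
2 0.9970 1.3766 5.1313

phase 1: p=-0.2839, T=0.567, ωT=1.921733, cosh=3.489572, sinh=3.343219; start (x,ẋ)=(-0.106200, -0.166800) → end (x,ẋ)=(0.171665, 1.431488)
phase 2: p=-0.1030, T=0.430, ωT=1.457399, cosh=2.263808, sinh=2.030967; start (x,ẋ)=(0.171665, 1.431488) → end (x,ẋ)=(1.376577, 5.131284)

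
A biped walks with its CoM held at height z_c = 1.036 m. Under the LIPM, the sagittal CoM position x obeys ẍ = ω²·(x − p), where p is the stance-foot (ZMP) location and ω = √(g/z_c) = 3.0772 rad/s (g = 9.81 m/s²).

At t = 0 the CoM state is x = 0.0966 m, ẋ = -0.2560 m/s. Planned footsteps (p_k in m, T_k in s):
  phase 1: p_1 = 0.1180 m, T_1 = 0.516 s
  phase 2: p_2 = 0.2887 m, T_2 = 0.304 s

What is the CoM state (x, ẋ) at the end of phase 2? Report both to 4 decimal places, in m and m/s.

phase 1: p=0.1180, T=0.516, ωT=1.587835, cosh=2.548756, sinh=2.344389; start (x,ẋ)=(0.096600, -0.256000) → end (x,ẋ)=(-0.131579, -0.806864)
phase 2: p=0.2887, T=0.304, ωT=0.935469, cosh=1.470405, sinh=1.078003; start (x,ẋ)=(-0.131579, -0.806864) → end (x,ẋ)=(-0.611941, -2.580580)

x = -0.6119, ẋ = -2.5806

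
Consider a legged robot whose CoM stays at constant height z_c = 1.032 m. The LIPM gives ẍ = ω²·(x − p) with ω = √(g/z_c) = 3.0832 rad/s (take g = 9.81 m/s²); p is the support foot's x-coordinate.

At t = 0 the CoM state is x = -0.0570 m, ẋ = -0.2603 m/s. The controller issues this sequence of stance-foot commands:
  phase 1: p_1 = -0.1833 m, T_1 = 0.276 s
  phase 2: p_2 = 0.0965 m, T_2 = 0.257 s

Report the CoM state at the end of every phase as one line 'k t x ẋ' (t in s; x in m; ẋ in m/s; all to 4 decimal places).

phase 1: p=-0.1833, T=0.276, ωT=0.850963, cosh=1.384452, sinh=0.957449; start (x,ẋ)=(-0.057000, -0.260300) → end (x,ẋ)=(-0.089277, 0.012465)
phase 2: p=0.0965, T=0.257, ωT=0.792382, cosh=1.330708, sinh=0.877944; start (x,ẋ)=(-0.089277, 0.012465) → end (x,ẋ)=(-0.147165, -0.486286)

1 0.2760 -0.0893 0.0125
2 0.5330 -0.1472 -0.4863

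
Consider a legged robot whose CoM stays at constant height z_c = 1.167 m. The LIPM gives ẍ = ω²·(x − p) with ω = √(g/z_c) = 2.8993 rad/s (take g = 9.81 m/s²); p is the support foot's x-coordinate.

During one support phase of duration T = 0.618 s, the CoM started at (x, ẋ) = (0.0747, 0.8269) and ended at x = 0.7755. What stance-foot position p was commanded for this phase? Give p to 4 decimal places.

p = 0.1376

ωT = 2.8993·0.618 = 1.791767; cosh(ωT) = 3.083356, sinh(ωT) = 2.916691
x(T) = p + (x₀−p)·cosh(ωT) + (ẋ₀/ω)·sinh(ωT) ⇒ p·(1 − cosh) = x(T) − x₀·cosh − (ẋ₀/ω)·sinh
numerator   = 0.7755 − (0.0747)·3.083356 − (0.8269/2.8993)·2.916691 = -0.286687
denominator = 1 − 3.083356 = -2.083356
p = -0.286687 / -2.083356 = 0.1376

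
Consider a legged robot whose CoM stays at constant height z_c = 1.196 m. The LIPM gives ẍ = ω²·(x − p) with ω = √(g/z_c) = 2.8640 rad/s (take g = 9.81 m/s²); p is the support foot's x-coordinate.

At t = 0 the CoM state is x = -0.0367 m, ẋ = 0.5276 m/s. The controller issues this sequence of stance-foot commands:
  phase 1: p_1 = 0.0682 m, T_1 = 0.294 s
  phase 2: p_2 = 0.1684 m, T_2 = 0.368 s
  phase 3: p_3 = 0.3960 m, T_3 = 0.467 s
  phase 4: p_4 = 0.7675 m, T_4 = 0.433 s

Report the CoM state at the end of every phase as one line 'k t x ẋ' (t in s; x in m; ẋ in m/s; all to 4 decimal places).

phase 1: p=0.0682, T=0.294, ωT=0.842016, cosh=1.375941, sinh=0.945100; start (x,ẋ)=(-0.036700, 0.527600) → end (x,ẋ)=(0.097968, 0.442007)
phase 2: p=0.1684, T=0.368, ωT=1.053952, cosh=1.608762, sinh=1.260205; start (x,ẋ)=(0.097968, 0.442007) → end (x,ẋ)=(0.249582, 0.456879)
phase 3: p=0.3960, T=0.467, ωT=1.337488, cosh=2.035983, sinh=1.773479; start (x,ẋ)=(0.249582, 0.456879) → end (x,ẋ)=(0.380809, 0.186504)
phase 4: p=0.7675, T=0.433, ωT=1.240112, cosh=1.872676, sinh=1.583324; start (x,ẋ)=(0.380809, 0.186504) → end (x,ẋ)=(0.146459, -1.404244)

1 0.2940 0.0980 0.4420
2 0.6620 0.2496 0.4569
3 1.1290 0.3808 0.1865
4 1.5620 0.1465 -1.4042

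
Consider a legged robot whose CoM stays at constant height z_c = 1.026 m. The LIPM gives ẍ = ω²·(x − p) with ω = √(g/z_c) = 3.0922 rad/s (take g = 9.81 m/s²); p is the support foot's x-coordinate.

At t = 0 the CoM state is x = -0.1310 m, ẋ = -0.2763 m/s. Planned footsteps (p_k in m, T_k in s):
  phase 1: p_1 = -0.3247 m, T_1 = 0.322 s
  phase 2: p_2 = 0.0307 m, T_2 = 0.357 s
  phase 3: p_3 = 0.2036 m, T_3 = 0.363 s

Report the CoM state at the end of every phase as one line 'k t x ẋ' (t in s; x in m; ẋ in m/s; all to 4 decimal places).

1 0.3220 -0.1312 0.2750
2 0.6790 -0.1209 -0.2117
3 1.0420 -0.4418 -1.7380

phase 1: p=-0.3247, T=0.322, ωT=0.995688, cosh=1.538028, sinh=1.168559; start (x,ẋ)=(-0.131000, -0.276300) → end (x,ẋ)=(-0.131199, 0.274962)
phase 2: p=0.0307, T=0.357, ωT=1.103915, cosh=1.673761, sinh=1.342191; start (x,ẋ)=(-0.131199, 0.274962) → end (x,ẋ)=(-0.120931, -0.211713)
phase 3: p=0.2036, T=0.363, ωT=1.122469, cosh=1.698952, sinh=1.373477; start (x,ẋ)=(-0.120931, -0.211713) → end (x,ẋ)=(-0.441801, -1.737998)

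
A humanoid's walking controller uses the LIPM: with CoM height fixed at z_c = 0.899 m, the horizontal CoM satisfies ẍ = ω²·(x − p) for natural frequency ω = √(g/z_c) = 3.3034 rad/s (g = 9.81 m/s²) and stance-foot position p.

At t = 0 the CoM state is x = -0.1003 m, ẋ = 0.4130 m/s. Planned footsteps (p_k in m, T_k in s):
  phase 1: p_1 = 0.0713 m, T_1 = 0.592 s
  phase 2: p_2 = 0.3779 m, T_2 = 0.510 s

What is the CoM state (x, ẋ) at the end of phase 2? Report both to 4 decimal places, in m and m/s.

phase 1: p=0.0713, T=0.592, ωT=1.955613, cosh=3.604863, sinh=3.463386; start (x,ẋ)=(-0.100300, 0.413000) → end (x,ẋ)=(-0.114293, -0.474458)
phase 2: p=0.3779, T=0.510, ωT=1.684734, cosh=2.788255, sinh=2.602761; start (x,ẋ)=(-0.114293, -0.474458) → end (x,ẋ)=(-1.368286, -5.554765)

x = -1.3683, ẋ = -5.5548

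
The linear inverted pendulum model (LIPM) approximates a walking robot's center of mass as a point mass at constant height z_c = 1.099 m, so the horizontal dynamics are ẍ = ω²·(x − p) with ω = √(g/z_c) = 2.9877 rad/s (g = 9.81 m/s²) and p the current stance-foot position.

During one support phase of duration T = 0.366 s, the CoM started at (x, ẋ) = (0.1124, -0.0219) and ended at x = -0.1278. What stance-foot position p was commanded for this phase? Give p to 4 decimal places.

ωT = 2.9877·0.366 = 1.093498; cosh(ωT) = 1.659870, sinh(ωT) = 1.324827
x(T) = p + (x₀−p)·cosh(ωT) + (ẋ₀/ω)·sinh(ωT) ⇒ p·(1 − cosh) = x(T) − x₀·cosh − (ẋ₀/ω)·sinh
numerator   = -0.1278 − (0.1124)·1.659870 − (-0.0219/2.9877)·1.324827 = -0.304658
denominator = 1 − 1.659870 = -0.659870
p = -0.304658 / -0.659870 = 0.4617

p = 0.4617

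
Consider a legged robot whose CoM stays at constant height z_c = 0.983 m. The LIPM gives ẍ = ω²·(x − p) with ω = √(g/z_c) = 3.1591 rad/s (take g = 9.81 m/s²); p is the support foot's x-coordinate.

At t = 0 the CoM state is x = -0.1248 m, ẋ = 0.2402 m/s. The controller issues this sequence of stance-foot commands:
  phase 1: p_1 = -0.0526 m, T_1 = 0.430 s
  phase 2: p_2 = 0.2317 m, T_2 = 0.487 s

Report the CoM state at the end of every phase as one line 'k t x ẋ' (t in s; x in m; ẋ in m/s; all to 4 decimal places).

phase 1: p=-0.0526, T=0.430, ωT=1.358413, cosh=2.073542, sinh=1.816473; start (x,ẋ)=(-0.124800, 0.240200) → end (x,ẋ)=(-0.064195, 0.083751)
phase 2: p=0.2317, T=0.487, ωT=1.538482, cosh=2.436110, sinh=2.221403; start (x,ẋ)=(-0.064195, 0.083751) → end (x,ẋ)=(-0.430242, -1.872460)

1 0.4300 -0.0642 0.0838
2 0.9170 -0.4302 -1.8725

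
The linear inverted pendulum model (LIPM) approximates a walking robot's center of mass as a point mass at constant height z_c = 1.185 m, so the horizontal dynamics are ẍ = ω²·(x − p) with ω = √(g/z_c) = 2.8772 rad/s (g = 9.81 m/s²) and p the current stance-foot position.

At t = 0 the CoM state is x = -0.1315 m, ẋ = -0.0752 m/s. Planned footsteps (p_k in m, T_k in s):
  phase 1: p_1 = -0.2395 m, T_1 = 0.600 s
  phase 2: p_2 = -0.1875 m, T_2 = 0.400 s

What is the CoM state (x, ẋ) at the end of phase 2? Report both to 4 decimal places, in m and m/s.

x = 0.4530, ẋ = 1.8684

phase 1: p=-0.2395, T=0.600, ωT=1.726320, cosh=2.898936, sinh=2.720998; start (x,ẋ)=(-0.131500, -0.075200) → end (x,ẋ)=(0.002468, 0.627516)
phase 2: p=-0.1875, T=0.400, ωT=1.150880, cosh=1.738666, sinh=1.422308; start (x,ẋ)=(0.002468, 0.627516) → end (x,ẋ)=(0.452995, 1.868439)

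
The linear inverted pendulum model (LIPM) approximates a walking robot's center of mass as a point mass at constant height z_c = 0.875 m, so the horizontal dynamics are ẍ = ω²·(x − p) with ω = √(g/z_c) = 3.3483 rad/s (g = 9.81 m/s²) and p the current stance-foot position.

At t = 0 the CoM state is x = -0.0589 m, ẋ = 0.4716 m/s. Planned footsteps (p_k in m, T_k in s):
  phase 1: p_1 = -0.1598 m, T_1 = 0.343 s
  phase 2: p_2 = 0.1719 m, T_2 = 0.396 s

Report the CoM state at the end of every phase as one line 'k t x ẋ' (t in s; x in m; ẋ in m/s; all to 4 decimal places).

phase 1: p=-0.1598, T=0.343, ωT=1.148467, cosh=1.735239, sinh=1.418116; start (x,ẋ)=(-0.058900, 0.471600) → end (x,ẋ)=(0.215024, 1.297440)
phase 2: p=0.1719, T=0.396, ωT=1.325927, cosh=2.015615, sinh=1.750059; start (x,ẋ)=(0.215024, 1.297440) → end (x,ẋ)=(0.936955, 2.867833)

1 0.3430 0.2150 1.2974
2 0.7390 0.9370 2.8678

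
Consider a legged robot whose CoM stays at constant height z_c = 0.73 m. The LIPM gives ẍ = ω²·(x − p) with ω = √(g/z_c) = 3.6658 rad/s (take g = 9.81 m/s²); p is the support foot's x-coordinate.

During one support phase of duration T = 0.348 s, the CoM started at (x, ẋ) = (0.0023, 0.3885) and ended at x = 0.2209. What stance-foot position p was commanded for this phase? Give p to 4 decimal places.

p = -0.0446

ωT = 3.6658·0.348 = 1.275698; cosh(ωT) = 1.930219, sinh(ωT) = 1.650983
x(T) = p + (x₀−p)·cosh(ωT) + (ẋ₀/ω)·sinh(ωT) ⇒ p·(1 − cosh) = x(T) − x₀·cosh − (ẋ₀/ω)·sinh
numerator   = 0.2209 − (0.0023)·1.930219 − (0.3885/3.6658)·1.650983 = 0.041490
denominator = 1 − 1.930219 = -0.930219
p = 0.041490 / -0.930219 = -0.0446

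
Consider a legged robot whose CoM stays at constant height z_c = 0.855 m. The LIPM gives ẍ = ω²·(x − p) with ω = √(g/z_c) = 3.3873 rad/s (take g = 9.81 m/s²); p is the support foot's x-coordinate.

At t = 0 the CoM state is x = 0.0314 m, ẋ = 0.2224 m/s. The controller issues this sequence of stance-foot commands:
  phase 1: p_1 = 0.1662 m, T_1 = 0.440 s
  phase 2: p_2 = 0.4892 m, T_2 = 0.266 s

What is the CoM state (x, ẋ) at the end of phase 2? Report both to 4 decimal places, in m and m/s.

phase 1: p=0.1662, T=0.440, ωT=1.490412, cosh=2.332102, sinh=2.106822; start (x,ẋ)=(0.031400, 0.222400) → end (x,ẋ)=(-0.009840, -0.443332)
phase 2: p=0.4892, T=0.266, ωT=0.901022, cosh=1.434136, sinh=1.027982; start (x,ẋ)=(-0.009840, -0.443332) → end (x,ẋ)=(-0.361034, -2.373496)

x = -0.3610, ẋ = -2.3735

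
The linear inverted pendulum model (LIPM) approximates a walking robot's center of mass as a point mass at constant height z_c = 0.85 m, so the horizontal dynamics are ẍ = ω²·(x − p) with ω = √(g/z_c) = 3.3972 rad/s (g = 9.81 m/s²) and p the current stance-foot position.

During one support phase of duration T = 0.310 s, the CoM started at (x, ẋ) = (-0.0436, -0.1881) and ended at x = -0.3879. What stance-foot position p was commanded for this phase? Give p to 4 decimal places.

p = 0.4082

ωT = 3.3972·0.310 = 1.053132; cosh(ωT) = 1.607729, sinh(ωT) = 1.258886
x(T) = p + (x₀−p)·cosh(ωT) + (ẋ₀/ω)·sinh(ωT) ⇒ p·(1 − cosh) = x(T) − x₀·cosh − (ẋ₀/ω)·sinh
numerator   = -0.3879 − (-0.0436)·1.607729 − (-0.1881/3.3972)·1.258886 = -0.248100
denominator = 1 − 1.607729 = -0.607729
p = -0.248100 / -0.607729 = 0.4082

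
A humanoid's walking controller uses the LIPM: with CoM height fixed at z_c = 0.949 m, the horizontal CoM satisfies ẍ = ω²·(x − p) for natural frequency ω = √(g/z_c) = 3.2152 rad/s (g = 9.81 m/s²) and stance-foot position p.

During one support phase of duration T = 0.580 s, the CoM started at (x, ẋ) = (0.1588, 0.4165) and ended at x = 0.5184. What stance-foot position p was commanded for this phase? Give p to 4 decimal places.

p = 0.1798

ωT = 3.2152·0.580 = 1.864816; cosh(ωT) = 3.304836, sinh(ωT) = 3.149912
x(T) = p + (x₀−p)·cosh(ωT) + (ẋ₀/ω)·sinh(ωT) ⇒ p·(1 − cosh) = x(T) − x₀·cosh − (ẋ₀/ω)·sinh
numerator   = 0.5184 − (0.1588)·3.304836 − (0.4165/3.2152)·3.149912 = -0.414451
denominator = 1 − 3.304836 = -2.304836
p = -0.414451 / -2.304836 = 0.1798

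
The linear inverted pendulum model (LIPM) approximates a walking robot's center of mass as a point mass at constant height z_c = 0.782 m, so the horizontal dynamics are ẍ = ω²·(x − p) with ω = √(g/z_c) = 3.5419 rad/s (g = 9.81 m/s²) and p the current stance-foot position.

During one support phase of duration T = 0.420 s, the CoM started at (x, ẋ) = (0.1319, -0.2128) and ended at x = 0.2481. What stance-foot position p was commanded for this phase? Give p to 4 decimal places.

ωT = 3.5419·0.420 = 1.487598; cosh(ωT) = 2.326183, sinh(ωT) = 2.100268
x(T) = p + (x₀−p)·cosh(ωT) + (ẋ₀/ω)·sinh(ωT) ⇒ p·(1 − cosh) = x(T) − x₀·cosh − (ẋ₀/ω)·sinh
numerator   = 0.2481 − (0.1319)·2.326183 − (-0.2128/3.5419)·2.100268 = 0.067462
denominator = 1 − 2.326183 = -1.326183
p = 0.067462 / -1.326183 = -0.0509

p = -0.0509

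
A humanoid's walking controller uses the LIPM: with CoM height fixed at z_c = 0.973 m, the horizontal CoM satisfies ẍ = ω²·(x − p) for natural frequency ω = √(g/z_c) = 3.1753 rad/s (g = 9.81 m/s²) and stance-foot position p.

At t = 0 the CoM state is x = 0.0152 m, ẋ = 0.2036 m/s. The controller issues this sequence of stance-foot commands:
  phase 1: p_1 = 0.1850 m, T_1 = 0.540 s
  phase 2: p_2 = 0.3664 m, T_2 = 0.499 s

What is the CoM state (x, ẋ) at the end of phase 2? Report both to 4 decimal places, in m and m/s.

phase 1: p=0.1850, T=0.540, ωT=1.714662, cosh=2.867411, sinh=2.687387; start (x,ẋ)=(0.015200, 0.203600) → end (x,ẋ)=(-0.129571, -0.865142)
phase 2: p=0.3664, T=0.499, ωT=1.584475, cosh=2.540892, sinh=2.335837; start (x,ẋ)=(-0.129571, -0.865142) → end (x,ẋ)=(-1.530232, -5.876845)

x = -1.5302, ẋ = -5.8768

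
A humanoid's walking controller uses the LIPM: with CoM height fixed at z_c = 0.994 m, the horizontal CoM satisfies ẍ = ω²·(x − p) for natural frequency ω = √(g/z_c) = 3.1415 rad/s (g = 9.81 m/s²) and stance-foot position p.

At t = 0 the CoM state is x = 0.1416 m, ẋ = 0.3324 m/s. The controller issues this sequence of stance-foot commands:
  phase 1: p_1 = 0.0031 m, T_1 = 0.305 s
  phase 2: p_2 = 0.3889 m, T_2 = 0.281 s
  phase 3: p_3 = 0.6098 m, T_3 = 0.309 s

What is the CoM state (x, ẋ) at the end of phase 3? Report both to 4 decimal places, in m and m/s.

phase 1: p=0.0031, T=0.305, ωT=0.958157, cosh=1.495244, sinh=1.111645; start (x,ẋ)=(0.141600, 0.332400) → end (x,ẋ)=(0.327814, 0.980693)
phase 2: p=0.3889, T=0.281, ωT=0.882762, cosh=1.415603, sinh=1.001964; start (x,ẋ)=(0.327814, 0.980693) → end (x,ẋ)=(0.615213, 1.195993)
phase 3: p=0.6098, T=0.309, ωT=0.970724, cosh=1.509331, sinh=1.130522; start (x,ẋ)=(0.615213, 1.195993) → end (x,ẋ)=(1.048368, 1.824372)

x = 1.0484, ẋ = 1.8244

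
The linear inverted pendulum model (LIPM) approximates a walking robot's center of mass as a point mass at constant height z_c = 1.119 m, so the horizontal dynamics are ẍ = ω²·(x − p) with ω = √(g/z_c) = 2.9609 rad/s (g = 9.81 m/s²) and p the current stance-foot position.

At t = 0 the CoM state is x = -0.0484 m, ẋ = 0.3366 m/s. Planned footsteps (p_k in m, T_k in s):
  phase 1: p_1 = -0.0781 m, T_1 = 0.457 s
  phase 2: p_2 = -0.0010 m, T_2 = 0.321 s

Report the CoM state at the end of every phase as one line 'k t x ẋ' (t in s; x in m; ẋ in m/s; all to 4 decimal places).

1 0.4570 0.1885 0.8535
2 0.7780 0.5978 1.8861

phase 1: p=-0.0781, T=0.457, ωT=1.353131, cosh=2.063976, sinh=1.805547; start (x,ẋ)=(-0.048400, 0.336600) → end (x,ẋ)=(0.188458, 0.853512)
phase 2: p=-0.0010, T=0.321, ωT=0.950449, cosh=1.486719, sinh=1.100152; start (x,ẋ)=(0.188458, 0.853512) → end (x,ẋ)=(0.597801, 1.886079)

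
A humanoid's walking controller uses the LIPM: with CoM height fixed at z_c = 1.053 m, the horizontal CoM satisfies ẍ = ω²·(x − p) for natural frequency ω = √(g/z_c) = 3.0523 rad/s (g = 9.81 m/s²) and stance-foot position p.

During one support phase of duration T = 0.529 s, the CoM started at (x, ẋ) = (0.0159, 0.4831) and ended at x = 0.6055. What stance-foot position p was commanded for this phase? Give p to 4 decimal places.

p = -0.1128

ωT = 3.0523·0.529 = 1.614667; cosh(ωT) = 2.612585, sinh(ωT) = 2.413628
x(T) = p + (x₀−p)·cosh(ωT) + (ẋ₀/ω)·sinh(ωT) ⇒ p·(1 − cosh) = x(T) − x₀·cosh − (ẋ₀/ω)·sinh
numerator   = 0.6055 − (0.0159)·2.612585 − (0.4831/3.0523)·2.413628 = 0.181945
denominator = 1 − 2.612585 = -1.612585
p = 0.181945 / -1.612585 = -0.1128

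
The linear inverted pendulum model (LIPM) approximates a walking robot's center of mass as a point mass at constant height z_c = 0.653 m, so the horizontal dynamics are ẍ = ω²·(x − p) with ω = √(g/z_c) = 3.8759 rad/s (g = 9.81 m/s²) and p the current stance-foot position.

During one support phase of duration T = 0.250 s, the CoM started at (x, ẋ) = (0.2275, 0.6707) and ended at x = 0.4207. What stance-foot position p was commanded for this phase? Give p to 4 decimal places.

ωT = 3.8759·0.250 = 0.968975; cosh(ωT) = 1.507357, sinh(ωT) = 1.127885
x(T) = p + (x₀−p)·cosh(ωT) + (ẋ₀/ω)·sinh(ωT) ⇒ p·(1 − cosh) = x(T) − x₀·cosh − (ẋ₀/ω)·sinh
numerator   = 0.4207 − (0.2275)·1.507357 − (0.6707/3.8759)·1.127885 = -0.117397
denominator = 1 − 1.507357 = -0.507357
p = -0.117397 / -0.507357 = 0.2314

p = 0.2314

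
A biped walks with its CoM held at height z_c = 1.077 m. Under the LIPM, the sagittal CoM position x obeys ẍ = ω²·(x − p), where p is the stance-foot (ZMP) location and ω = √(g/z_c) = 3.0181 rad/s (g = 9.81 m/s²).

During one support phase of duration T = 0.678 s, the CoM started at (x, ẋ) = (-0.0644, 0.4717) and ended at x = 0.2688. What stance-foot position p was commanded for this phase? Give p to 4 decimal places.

ωT = 3.0181·0.678 = 2.046272; cosh(ωT) = 3.934105, sinh(ωT) = 3.804889
x(T) = p + (x₀−p)·cosh(ωT) + (ẋ₀/ω)·sinh(ωT) ⇒ p·(1 − cosh) = x(T) − x₀·cosh − (ẋ₀/ω)·sinh
numerator   = 0.2688 − (-0.0644)·3.934105 − (0.4717/3.0181)·3.804889 = -0.072511
denominator = 1 − 3.934105 = -2.934105
p = -0.072511 / -2.934105 = 0.0247

p = 0.0247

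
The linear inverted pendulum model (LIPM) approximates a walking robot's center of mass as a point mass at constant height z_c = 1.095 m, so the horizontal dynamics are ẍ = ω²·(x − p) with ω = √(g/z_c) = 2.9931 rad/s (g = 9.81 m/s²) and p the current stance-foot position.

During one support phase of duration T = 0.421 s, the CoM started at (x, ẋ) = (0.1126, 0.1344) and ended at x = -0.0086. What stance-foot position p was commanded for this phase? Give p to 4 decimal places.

p = 0.3270

ωT = 2.9931·0.421 = 1.260095; cosh(ωT) = 1.904692, sinh(ωT) = 1.621065
x(T) = p + (x₀−p)·cosh(ωT) + (ẋ₀/ω)·sinh(ωT) ⇒ p·(1 − cosh) = x(T) − x₀·cosh − (ẋ₀/ω)·sinh
numerator   = -0.0086 − (0.1126)·1.904692 − (0.1344/2.9931)·1.621065 = -0.295859
denominator = 1 − 1.904692 = -0.904692
p = -0.295859 / -0.904692 = 0.3270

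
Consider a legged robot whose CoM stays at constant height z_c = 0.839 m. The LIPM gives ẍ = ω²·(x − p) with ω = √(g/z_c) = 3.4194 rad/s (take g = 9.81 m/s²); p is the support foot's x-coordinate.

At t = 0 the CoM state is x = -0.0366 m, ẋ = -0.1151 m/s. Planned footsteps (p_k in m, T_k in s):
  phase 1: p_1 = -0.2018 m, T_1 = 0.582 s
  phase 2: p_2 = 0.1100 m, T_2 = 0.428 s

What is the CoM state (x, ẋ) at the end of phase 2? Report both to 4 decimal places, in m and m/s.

x = 1.4826, ẋ = 4.9188

phase 1: p=-0.2018, T=0.582, ωT=1.990091, cosh=3.726441, sinh=3.589758; start (x,ẋ)=(-0.036600, -0.115100) → end (x,ẋ)=(0.292974, 1.598886)
phase 2: p=0.1100, T=0.428, ωT=1.463503, cosh=2.276247, sinh=2.044823; start (x,ẋ)=(0.292974, 1.598886) → end (x,ẋ)=(1.482638, 4.918825)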